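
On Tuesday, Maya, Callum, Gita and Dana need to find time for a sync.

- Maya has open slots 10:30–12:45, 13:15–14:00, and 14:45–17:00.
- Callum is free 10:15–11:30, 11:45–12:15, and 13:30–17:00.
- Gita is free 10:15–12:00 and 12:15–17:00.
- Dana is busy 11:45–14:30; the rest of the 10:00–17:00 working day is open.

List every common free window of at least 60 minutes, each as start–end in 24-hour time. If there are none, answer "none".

10:30–11:30, 14:45–17:00

Dana free within 10:00–17:00: 10:00–11:45, 14:30–17:00.
Maya ∩ Callum: 10:30–11:30, 11:45–12:15, 13:30–14:00, 14:45–17:00.
Maya ∩ Callum ∩ Gita: 10:30–11:30, 11:45–12:00, 13:30–14:00, 14:45–17:00.
Maya ∩ Callum ∩ Gita ∩ Dana: 10:30–11:30, 14:45–17:00.
Windows ≥ 60 min: 10:30–11:30, 14:45–17:00.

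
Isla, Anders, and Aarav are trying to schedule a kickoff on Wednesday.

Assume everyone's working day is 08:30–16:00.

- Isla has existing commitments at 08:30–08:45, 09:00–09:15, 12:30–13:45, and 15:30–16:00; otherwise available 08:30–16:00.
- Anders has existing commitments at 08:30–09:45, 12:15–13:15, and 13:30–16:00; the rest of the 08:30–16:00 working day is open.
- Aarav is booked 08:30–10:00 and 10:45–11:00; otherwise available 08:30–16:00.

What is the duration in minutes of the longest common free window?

Isla free within 08:30–16:00: 08:45–09:00, 09:15–12:30, 13:45–15:30.
Anders free within 08:30–16:00: 09:45–12:15, 13:15–13:30.
Aarav free within 08:30–16:00: 10:00–10:45, 11:00–16:00.
Isla ∩ Anders: 09:45–12:15.
Isla ∩ Anders ∩ Aarav: 10:00–10:45, 11:00–12:15.
Common window lengths: 45, 75 min; longest is 75.

75 minutes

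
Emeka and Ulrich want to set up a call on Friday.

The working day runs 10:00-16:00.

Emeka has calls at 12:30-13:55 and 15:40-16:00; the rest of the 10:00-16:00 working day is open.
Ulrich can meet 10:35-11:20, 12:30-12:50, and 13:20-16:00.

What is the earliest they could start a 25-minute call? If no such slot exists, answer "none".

Emeka free within 10:00–16:00: 10:00–12:30, 13:55–15:40.
Emeka ∩ Ulrich: 10:35–11:20, 13:55–15:40.
Windows ≥ 25 min: 10:35–11:20, 13:55–15:40.
Earliest such window starts at 10:35.

10:35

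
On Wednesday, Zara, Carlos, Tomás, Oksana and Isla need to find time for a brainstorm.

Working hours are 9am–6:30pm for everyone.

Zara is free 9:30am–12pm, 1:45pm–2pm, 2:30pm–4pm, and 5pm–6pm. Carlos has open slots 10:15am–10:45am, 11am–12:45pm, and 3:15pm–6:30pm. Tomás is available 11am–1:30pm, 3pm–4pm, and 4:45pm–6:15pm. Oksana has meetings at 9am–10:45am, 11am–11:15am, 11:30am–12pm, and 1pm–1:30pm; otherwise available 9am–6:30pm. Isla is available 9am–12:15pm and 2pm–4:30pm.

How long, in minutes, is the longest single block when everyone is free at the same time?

Oksana free within 09:00–18:30: 10:45–11:00, 11:15–11:30, 12:00–13:00, 13:30–18:30.
Zara ∩ Carlos: 10:15–10:45, 11:00–12:00, 15:15–16:00, 17:00–18:00.
Zara ∩ Carlos ∩ Tomás: 11:00–12:00, 15:15–16:00, 17:00–18:00.
Zara ∩ Carlos ∩ Tomás ∩ Oksana: 11:15–11:30, 15:15–16:00, 17:00–18:00.
Zara ∩ Carlos ∩ Tomás ∩ Oksana ∩ Isla: 11:15–11:30, 15:15–16:00.
Common window lengths: 15, 45 min; longest is 45.

45 minutes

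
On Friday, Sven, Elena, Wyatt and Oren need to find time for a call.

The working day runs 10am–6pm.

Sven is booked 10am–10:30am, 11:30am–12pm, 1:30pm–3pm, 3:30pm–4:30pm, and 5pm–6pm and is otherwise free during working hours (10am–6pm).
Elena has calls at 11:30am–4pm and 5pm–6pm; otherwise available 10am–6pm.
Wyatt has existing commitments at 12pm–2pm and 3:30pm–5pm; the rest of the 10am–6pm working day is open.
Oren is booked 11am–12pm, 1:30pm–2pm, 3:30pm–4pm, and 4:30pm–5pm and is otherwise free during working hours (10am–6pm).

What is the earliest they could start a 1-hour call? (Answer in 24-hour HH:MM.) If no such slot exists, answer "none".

Sven free within 10:00–18:00: 10:30–11:30, 12:00–13:30, 15:00–15:30, 16:30–17:00.
Elena free within 10:00–18:00: 10:00–11:30, 16:00–17:00.
Wyatt free within 10:00–18:00: 10:00–12:00, 14:00–15:30, 17:00–18:00.
Oren free within 10:00–18:00: 10:00–11:00, 12:00–13:30, 14:00–15:30, 16:00–16:30, 17:00–18:00.
Sven ∩ Elena: 10:30–11:30, 16:30–17:00.
Sven ∩ Elena ∩ Wyatt: 10:30–11:30.
Sven ∩ Elena ∩ Wyatt ∩ Oren: 10:30–11:00.
Windows ≥ 60 min: (none).

none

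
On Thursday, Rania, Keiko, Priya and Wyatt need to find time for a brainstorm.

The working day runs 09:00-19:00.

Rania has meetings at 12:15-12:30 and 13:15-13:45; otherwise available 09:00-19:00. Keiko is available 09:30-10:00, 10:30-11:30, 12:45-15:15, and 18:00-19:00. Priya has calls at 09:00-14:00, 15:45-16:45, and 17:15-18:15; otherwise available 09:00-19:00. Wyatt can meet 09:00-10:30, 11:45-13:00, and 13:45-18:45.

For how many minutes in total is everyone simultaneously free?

Rania free within 09:00–19:00: 09:00–12:15, 12:30–13:15, 13:45–19:00.
Priya free within 09:00–19:00: 14:00–15:45, 16:45–17:15, 18:15–19:00.
Rania ∩ Keiko: 09:30–10:00, 10:30–11:30, 12:45–13:15, 13:45–15:15, 18:00–19:00.
Rania ∩ Keiko ∩ Priya: 14:00–15:15, 18:15–19:00.
Rania ∩ Keiko ∩ Priya ∩ Wyatt: 14:00–15:15, 18:15–18:45.
Total common minutes: 75 + 30 = 105.

105 minutes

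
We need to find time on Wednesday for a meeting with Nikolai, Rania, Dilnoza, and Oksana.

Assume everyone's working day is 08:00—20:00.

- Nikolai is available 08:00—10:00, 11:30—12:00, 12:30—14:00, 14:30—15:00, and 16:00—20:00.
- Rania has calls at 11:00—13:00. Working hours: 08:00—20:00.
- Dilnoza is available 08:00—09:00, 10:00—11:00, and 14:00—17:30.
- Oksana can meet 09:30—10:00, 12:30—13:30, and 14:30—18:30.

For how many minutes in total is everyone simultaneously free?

Rania free within 08:00–20:00: 08:00–11:00, 13:00–20:00.
Nikolai ∩ Rania: 08:00–10:00, 13:00–14:00, 14:30–15:00, 16:00–20:00.
Nikolai ∩ Rania ∩ Dilnoza: 08:00–09:00, 14:30–15:00, 16:00–17:30.
Nikolai ∩ Rania ∩ Dilnoza ∩ Oksana: 14:30–15:00, 16:00–17:30.
Total common minutes: 30 + 90 = 120.

120 minutes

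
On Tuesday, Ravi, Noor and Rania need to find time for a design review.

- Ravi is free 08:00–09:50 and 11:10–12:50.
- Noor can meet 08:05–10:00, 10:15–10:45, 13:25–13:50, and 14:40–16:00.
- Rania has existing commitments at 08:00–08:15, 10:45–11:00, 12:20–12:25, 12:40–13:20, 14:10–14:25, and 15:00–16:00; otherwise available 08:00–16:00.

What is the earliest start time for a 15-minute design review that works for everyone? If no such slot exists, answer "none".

08:15

Rania free within 08:00–16:00: 08:15–10:45, 11:00–12:20, 12:25–12:40, 13:20–14:10, 14:25–15:00.
Ravi ∩ Noor: 08:05–09:50.
Ravi ∩ Noor ∩ Rania: 08:15–09:50.
Windows ≥ 15 min: 08:15–09:50.
Earliest such window starts at 08:15.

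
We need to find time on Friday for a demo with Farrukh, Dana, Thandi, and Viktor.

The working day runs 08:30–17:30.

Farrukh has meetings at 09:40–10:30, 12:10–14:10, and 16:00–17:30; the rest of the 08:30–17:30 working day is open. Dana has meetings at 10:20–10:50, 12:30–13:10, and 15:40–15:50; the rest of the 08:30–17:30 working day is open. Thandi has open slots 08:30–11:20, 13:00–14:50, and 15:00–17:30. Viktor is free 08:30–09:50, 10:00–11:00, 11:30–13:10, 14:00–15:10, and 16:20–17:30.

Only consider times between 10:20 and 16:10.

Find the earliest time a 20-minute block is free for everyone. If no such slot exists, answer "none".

Farrukh free within 08:30–17:30: 08:30–09:40, 10:30–12:10, 14:10–16:00.
Dana free within 08:30–17:30: 08:30–10:20, 10:50–12:30, 13:10–15:40, 15:50–17:30.
Farrukh ∩ Dana: 08:30–09:40, 10:50–12:10, 14:10–15:40, 15:50–16:00.
Farrukh ∩ Dana ∩ Thandi: 08:30–09:40, 10:50–11:20, 14:10–14:50, 15:00–15:40, 15:50–16:00.
Farrukh ∩ Dana ∩ Thandi ∩ Viktor: 08:30–09:40, 10:50–11:00, 14:10–14:50, 15:00–15:10.
Restricted to 10:20–16:10: 10:50–11:00, 14:10–14:50, 15:00–15:10.
Windows ≥ 20 min: 14:10–14:50.
Earliest such window starts at 14:10.

14:10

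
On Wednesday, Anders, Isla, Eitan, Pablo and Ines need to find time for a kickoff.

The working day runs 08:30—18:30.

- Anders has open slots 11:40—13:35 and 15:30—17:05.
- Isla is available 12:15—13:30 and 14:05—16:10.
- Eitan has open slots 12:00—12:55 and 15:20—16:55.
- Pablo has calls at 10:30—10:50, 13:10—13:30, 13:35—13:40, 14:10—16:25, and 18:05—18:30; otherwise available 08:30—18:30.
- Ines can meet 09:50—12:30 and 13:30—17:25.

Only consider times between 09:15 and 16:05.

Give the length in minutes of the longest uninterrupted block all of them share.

15 minutes

Pablo free within 08:30–18:30: 08:30–10:30, 10:50–13:10, 13:30–13:35, 13:40–14:10, 16:25–18:05.
Anders ∩ Isla: 12:15–13:30, 15:30–16:10.
Anders ∩ Isla ∩ Eitan: 12:15–12:55, 15:30–16:10.
Anders ∩ Isla ∩ Eitan ∩ Pablo: 12:15–12:55.
Anders ∩ Isla ∩ Eitan ∩ Pablo ∩ Ines: 12:15–12:30.
Restricted to 09:15–16:05: 12:15–12:30.
Single common window of 15 minutes.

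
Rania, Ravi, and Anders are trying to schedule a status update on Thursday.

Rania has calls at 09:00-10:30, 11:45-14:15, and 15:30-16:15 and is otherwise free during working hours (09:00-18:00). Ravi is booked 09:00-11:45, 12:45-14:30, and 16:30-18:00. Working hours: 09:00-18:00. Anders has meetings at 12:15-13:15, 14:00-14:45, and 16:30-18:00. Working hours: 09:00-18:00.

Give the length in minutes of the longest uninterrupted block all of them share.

Rania free within 09:00–18:00: 10:30–11:45, 14:15–15:30, 16:15–18:00.
Ravi free within 09:00–18:00: 11:45–12:45, 14:30–16:30.
Anders free within 09:00–18:00: 09:00–12:15, 13:15–14:00, 14:45–16:30.
Rania ∩ Ravi: 14:30–15:30, 16:15–16:30.
Rania ∩ Ravi ∩ Anders: 14:45–15:30, 16:15–16:30.
Common window lengths: 45, 15 min; longest is 45.

45 minutes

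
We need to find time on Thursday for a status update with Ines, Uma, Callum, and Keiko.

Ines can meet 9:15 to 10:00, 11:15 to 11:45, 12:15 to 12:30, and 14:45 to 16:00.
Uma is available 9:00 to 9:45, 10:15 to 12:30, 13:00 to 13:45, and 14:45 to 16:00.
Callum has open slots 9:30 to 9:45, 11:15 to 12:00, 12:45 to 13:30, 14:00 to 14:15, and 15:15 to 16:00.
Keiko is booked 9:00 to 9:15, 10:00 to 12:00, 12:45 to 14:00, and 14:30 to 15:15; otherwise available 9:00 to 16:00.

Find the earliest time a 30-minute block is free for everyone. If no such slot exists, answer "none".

15:15

Keiko free within 09:00–16:00: 09:15–10:00, 12:00–12:45, 14:00–14:30, 15:15–16:00.
Ines ∩ Uma: 09:15–09:45, 11:15–11:45, 12:15–12:30, 14:45–16:00.
Ines ∩ Uma ∩ Callum: 09:30–09:45, 11:15–11:45, 15:15–16:00.
Ines ∩ Uma ∩ Callum ∩ Keiko: 09:30–09:45, 15:15–16:00.
Windows ≥ 30 min: 15:15–16:00.
Earliest such window starts at 15:15.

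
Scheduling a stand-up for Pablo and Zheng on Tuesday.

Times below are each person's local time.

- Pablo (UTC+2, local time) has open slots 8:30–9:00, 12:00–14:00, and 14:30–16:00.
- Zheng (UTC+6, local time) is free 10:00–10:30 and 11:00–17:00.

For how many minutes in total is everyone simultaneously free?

90 minutes

Pablo → UTC: 06:30–07:00, 10:00–12:00, 12:30–14:00.
Zheng → UTC: 04:00–04:30, 05:00–11:00.
Pablo ∩ Zheng: 06:30–07:00, 10:00–11:00.
Total common minutes: 30 + 60 = 90.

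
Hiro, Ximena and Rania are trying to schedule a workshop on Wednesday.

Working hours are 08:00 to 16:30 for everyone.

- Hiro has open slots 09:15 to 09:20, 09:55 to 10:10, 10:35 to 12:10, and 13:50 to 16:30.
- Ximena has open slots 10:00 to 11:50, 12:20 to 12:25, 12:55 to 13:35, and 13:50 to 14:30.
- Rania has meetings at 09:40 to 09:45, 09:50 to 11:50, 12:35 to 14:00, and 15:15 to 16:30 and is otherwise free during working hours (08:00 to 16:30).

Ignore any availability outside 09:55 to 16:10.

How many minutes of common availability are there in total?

30 minutes

Rania free within 08:00–16:30: 08:00–09:40, 09:45–09:50, 11:50–12:35, 14:00–15:15.
Hiro ∩ Ximena: 10:00–10:10, 10:35–11:50, 13:50–14:30.
Hiro ∩ Ximena ∩ Rania: 14:00–14:30.
Restricted to 09:55–16:10: 14:00–14:30.
Total common minutes: 30.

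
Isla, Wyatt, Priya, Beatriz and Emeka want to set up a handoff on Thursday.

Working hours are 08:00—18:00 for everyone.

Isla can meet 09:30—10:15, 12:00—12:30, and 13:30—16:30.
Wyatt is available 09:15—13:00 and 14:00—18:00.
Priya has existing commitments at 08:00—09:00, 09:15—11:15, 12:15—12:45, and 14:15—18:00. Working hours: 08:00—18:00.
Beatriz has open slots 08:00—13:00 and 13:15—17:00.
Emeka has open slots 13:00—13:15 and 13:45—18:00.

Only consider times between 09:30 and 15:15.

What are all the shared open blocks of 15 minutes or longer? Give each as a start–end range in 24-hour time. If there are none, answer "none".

14:00–14:15

Priya free within 08:00–18:00: 09:00–09:15, 11:15–12:15, 12:45–14:15.
Isla ∩ Wyatt: 09:30–10:15, 12:00–12:30, 14:00–16:30.
Isla ∩ Wyatt ∩ Priya: 12:00–12:15, 14:00–14:15.
Isla ∩ Wyatt ∩ Priya ∩ Beatriz: 12:00–12:15, 14:00–14:15.
Isla ∩ Wyatt ∩ Priya ∩ Beatriz ∩ Emeka: 14:00–14:15.
Restricted to 09:30–15:15: 14:00–14:15.
Windows ≥ 15 min: 14:00–14:15.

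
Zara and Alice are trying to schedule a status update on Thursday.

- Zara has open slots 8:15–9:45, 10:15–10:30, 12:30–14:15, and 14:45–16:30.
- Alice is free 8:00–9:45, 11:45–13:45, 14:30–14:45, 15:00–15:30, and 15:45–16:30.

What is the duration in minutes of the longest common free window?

Zara ∩ Alice: 08:15–09:45, 12:30–13:45, 15:00–15:30, 15:45–16:30.
Common window lengths: 90, 75, 30, 45 min; longest is 90.

90 minutes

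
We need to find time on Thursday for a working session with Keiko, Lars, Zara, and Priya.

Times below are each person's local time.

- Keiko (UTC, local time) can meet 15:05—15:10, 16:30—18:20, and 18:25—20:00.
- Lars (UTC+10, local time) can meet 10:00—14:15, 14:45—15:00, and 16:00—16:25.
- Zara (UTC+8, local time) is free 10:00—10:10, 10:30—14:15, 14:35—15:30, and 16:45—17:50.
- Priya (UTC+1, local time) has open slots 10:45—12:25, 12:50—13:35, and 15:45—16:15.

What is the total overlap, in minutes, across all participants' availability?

0 minutes

Keiko → UTC: 15:05–15:10, 16:30–18:20, 18:25–20:00.
Lars → UTC: 00:00–04:15, 04:45–05:00, 06:00–06:25.
Zara → UTC: 02:00–02:10, 02:30–06:15, 06:35–07:30, 08:45–09:50.
Priya → UTC: 09:45–11:25, 11:50–12:35, 14:45–15:15.
Keiko ∩ Lars: (none).
Keiko ∩ Lars ∩ Zara: (none).
Keiko ∩ Lars ∩ Zara ∩ Priya: (none).
Total common minutes: 0.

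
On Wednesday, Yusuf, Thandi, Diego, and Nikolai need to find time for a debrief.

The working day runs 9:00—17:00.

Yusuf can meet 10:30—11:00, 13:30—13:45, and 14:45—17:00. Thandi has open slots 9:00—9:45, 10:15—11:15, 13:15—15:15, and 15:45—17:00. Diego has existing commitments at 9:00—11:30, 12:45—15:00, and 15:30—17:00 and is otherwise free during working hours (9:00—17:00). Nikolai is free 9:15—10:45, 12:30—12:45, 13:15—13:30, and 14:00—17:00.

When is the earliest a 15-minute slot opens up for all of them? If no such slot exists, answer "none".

Diego free within 09:00–17:00: 11:30–12:45, 15:00–15:30.
Yusuf ∩ Thandi: 10:30–11:00, 13:30–13:45, 14:45–15:15, 15:45–17:00.
Yusuf ∩ Thandi ∩ Diego: 15:00–15:15.
Yusuf ∩ Thandi ∩ Diego ∩ Nikolai: 15:00–15:15.
Windows ≥ 15 min: 15:00–15:15.
Earliest such window starts at 15:00.

15:00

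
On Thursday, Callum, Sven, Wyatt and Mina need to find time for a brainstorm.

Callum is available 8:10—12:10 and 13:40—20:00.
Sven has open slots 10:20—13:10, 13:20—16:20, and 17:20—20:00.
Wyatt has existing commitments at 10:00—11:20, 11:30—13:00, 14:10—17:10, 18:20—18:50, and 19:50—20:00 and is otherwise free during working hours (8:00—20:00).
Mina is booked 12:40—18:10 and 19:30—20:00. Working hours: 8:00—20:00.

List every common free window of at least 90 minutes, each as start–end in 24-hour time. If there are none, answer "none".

none

Wyatt free within 08:00–20:00: 08:00–10:00, 11:20–11:30, 13:00–14:10, 17:10–18:20, 18:50–19:50.
Mina free within 08:00–20:00: 08:00–12:40, 18:10–19:30.
Callum ∩ Sven: 10:20–12:10, 13:40–16:20, 17:20–20:00.
Callum ∩ Sven ∩ Wyatt: 11:20–11:30, 13:40–14:10, 17:20–18:20, 18:50–19:50.
Callum ∩ Sven ∩ Wyatt ∩ Mina: 11:20–11:30, 18:10–18:20, 18:50–19:30.
Windows ≥ 90 min: (none).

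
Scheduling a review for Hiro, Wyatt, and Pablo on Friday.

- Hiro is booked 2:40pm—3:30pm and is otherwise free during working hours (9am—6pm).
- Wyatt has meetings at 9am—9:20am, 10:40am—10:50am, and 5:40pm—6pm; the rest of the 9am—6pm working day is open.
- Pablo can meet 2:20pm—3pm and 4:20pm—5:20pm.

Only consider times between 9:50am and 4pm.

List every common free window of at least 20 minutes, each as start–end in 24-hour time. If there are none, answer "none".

14:20–14:40

Hiro free within 09:00–18:00: 09:00–14:40, 15:30–18:00.
Wyatt free within 09:00–18:00: 09:20–10:40, 10:50–17:40.
Hiro ∩ Wyatt: 09:20–10:40, 10:50–14:40, 15:30–17:40.
Hiro ∩ Wyatt ∩ Pablo: 14:20–14:40, 16:20–17:20.
Restricted to 09:50–16:00: 14:20–14:40.
Windows ≥ 20 min: 14:20–14:40.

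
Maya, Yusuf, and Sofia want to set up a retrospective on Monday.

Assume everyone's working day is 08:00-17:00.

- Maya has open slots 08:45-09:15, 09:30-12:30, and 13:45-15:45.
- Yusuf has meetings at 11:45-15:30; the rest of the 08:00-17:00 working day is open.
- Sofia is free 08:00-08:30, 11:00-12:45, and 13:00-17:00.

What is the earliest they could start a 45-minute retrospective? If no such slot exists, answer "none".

Yusuf free within 08:00–17:00: 08:00–11:45, 15:30–17:00.
Maya ∩ Yusuf: 08:45–09:15, 09:30–11:45, 15:30–15:45.
Maya ∩ Yusuf ∩ Sofia: 11:00–11:45, 15:30–15:45.
Windows ≥ 45 min: 11:00–11:45.
Earliest such window starts at 11:00.

11:00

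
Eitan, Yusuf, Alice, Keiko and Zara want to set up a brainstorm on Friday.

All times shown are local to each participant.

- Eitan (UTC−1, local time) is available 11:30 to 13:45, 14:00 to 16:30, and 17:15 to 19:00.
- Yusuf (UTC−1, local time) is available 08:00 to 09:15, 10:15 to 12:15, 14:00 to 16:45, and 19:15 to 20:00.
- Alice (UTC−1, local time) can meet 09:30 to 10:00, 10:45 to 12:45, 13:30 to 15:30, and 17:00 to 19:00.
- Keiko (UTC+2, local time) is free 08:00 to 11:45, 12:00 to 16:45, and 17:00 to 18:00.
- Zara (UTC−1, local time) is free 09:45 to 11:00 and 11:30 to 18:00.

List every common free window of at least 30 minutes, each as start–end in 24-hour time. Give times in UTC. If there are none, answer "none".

Eitan → UTC: 12:30–14:45, 15:00–17:30, 18:15–20:00.
Yusuf → UTC: 09:00–10:15, 11:15–13:15, 15:00–17:45, 20:15–21:00.
Alice → UTC: 10:30–11:00, 11:45–13:45, 14:30–16:30, 18:00–20:00.
Keiko → UTC: 06:00–09:45, 10:00–14:45, 15:00–16:00.
Zara → UTC: 10:45–12:00, 12:30–19:00.
Eitan ∩ Yusuf: 12:30–13:15, 15:00–17:30.
Eitan ∩ Yusuf ∩ Alice: 12:30–13:15, 15:00–16:30.
Eitan ∩ Yusuf ∩ Alice ∩ Keiko: 12:30–13:15, 15:00–16:00.
Eitan ∩ Yusuf ∩ Alice ∩ Keiko ∩ Zara: 12:30–13:15, 15:00–16:00.
Windows ≥ 30 min: 12:30–13:15, 15:00–16:00.

12:30–13:15, 15:00–16:00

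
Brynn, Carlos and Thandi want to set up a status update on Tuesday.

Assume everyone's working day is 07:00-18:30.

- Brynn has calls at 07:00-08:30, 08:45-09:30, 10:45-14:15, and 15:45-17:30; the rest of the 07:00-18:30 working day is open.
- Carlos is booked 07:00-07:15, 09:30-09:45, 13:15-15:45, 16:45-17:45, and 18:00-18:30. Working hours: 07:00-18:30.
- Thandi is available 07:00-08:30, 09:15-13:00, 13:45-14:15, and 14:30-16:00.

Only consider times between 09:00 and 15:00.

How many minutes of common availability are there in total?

Brynn free within 07:00–18:30: 08:30–08:45, 09:30–10:45, 14:15–15:45, 17:30–18:30.
Carlos free within 07:00–18:30: 07:15–09:30, 09:45–13:15, 15:45–16:45, 17:45–18:00.
Brynn ∩ Carlos: 08:30–08:45, 09:45–10:45, 17:45–18:00.
Brynn ∩ Carlos ∩ Thandi: 09:45–10:45.
Restricted to 09:00–15:00: 09:45–10:45.
Total common minutes: 60.

60 minutes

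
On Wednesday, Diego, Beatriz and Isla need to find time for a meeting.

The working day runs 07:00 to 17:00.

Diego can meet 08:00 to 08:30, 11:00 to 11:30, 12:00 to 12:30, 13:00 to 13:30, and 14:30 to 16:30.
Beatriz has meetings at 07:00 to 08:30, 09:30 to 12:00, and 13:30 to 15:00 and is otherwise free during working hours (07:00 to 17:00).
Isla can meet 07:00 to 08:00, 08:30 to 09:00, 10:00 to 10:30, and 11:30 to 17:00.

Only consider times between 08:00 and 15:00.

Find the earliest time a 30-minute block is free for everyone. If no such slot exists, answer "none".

Beatriz free within 07:00–17:00: 08:30–09:30, 12:00–13:30, 15:00–17:00.
Diego ∩ Beatriz: 12:00–12:30, 13:00–13:30, 15:00–16:30.
Diego ∩ Beatriz ∩ Isla: 12:00–12:30, 13:00–13:30, 15:00–16:30.
Restricted to 08:00–15:00: 12:00–12:30, 13:00–13:30.
Windows ≥ 30 min: 12:00–12:30, 13:00–13:30.
Earliest such window starts at 12:00.

12:00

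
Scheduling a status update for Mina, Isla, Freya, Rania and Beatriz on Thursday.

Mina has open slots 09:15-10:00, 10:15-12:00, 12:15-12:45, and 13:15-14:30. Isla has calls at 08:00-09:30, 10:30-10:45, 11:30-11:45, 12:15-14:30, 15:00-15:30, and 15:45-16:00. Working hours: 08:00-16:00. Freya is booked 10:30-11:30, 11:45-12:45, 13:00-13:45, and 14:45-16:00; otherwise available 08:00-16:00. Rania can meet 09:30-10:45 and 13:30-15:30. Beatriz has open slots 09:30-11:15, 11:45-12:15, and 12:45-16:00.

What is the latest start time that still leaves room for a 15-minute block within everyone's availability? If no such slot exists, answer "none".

10:15

Isla free within 08:00–16:00: 09:30–10:30, 10:45–11:30, 11:45–12:15, 14:30–15:00, 15:30–15:45.
Freya free within 08:00–16:00: 08:00–10:30, 11:30–11:45, 12:45–13:00, 13:45–14:45.
Mina ∩ Isla: 09:30–10:00, 10:15–10:30, 10:45–11:30, 11:45–12:00.
Mina ∩ Isla ∩ Freya: 09:30–10:00, 10:15–10:30.
Mina ∩ Isla ∩ Freya ∩ Rania: 09:30–10:00, 10:15–10:30.
Mina ∩ Isla ∩ Freya ∩ Rania ∩ Beatriz: 09:30–10:00, 10:15–10:30.
Windows ≥ 15 min: 09:30–10:00, 10:15–10:30.
Latest start in the last window 10:15–10:30 is 10:30 − 15 min = 10:15.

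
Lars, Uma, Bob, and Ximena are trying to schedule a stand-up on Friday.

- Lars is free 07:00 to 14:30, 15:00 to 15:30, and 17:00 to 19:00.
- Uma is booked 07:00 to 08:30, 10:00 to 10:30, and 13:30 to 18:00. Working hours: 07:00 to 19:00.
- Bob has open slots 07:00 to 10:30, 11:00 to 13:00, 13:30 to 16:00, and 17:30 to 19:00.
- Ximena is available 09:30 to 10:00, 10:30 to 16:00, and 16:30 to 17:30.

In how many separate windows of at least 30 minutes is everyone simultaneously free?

Uma free within 07:00–19:00: 08:30–10:00, 10:30–13:30, 18:00–19:00.
Lars ∩ Uma: 08:30–10:00, 10:30–13:30, 18:00–19:00.
Lars ∩ Uma ∩ Bob: 08:30–10:00, 11:00–13:00, 18:00–19:00.
Lars ∩ Uma ∩ Bob ∩ Ximena: 09:30–10:00, 11:00–13:00.
Windows ≥ 30 min: 09:30–10:00, 11:00–13:00.
That's 2 windows.

2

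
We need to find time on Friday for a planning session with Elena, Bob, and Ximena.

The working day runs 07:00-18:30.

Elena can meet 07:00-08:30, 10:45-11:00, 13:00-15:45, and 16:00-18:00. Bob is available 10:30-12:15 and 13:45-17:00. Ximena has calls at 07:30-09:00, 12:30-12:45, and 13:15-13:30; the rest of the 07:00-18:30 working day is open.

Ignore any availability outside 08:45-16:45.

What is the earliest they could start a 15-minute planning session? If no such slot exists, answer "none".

10:45

Ximena free within 07:00–18:30: 07:00–07:30, 09:00–12:30, 12:45–13:15, 13:30–18:30.
Elena ∩ Bob: 10:45–11:00, 13:45–15:45, 16:00–17:00.
Elena ∩ Bob ∩ Ximena: 10:45–11:00, 13:45–15:45, 16:00–17:00.
Restricted to 08:45–16:45: 10:45–11:00, 13:45–15:45, 16:00–16:45.
Windows ≥ 15 min: 10:45–11:00, 13:45–15:45, 16:00–16:45.
Earliest such window starts at 10:45.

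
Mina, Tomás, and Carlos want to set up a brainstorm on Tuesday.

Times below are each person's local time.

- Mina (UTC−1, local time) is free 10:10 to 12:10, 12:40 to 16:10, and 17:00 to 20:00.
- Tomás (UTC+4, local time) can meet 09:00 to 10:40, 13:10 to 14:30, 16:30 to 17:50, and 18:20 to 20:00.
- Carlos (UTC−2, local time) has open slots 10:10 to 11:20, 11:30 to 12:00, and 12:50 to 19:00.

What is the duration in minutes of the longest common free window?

Mina → UTC: 11:10–13:10, 13:40–17:10, 18:00–21:00.
Tomás → UTC: 05:00–06:40, 09:10–10:30, 12:30–13:50, 14:20–16:00.
Carlos → UTC: 12:10–13:20, 13:30–14:00, 14:50–21:00.
Mina ∩ Tomás: 12:30–13:10, 13:40–13:50, 14:20–16:00.
Mina ∩ Tomás ∩ Carlos: 12:30–13:10, 13:40–13:50, 14:50–16:00.
Common window lengths: 40, 10, 70 min; longest is 70.

70 minutes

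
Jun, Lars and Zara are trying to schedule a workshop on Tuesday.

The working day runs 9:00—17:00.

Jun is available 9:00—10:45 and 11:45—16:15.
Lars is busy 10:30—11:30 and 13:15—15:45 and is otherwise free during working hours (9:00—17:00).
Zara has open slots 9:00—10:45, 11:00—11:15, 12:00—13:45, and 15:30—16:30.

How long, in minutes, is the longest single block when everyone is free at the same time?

90 minutes

Lars free within 09:00–17:00: 09:00–10:30, 11:30–13:15, 15:45–17:00.
Jun ∩ Lars: 09:00–10:30, 11:45–13:15, 15:45–16:15.
Jun ∩ Lars ∩ Zara: 09:00–10:30, 12:00–13:15, 15:45–16:15.
Common window lengths: 90, 75, 30 min; longest is 90.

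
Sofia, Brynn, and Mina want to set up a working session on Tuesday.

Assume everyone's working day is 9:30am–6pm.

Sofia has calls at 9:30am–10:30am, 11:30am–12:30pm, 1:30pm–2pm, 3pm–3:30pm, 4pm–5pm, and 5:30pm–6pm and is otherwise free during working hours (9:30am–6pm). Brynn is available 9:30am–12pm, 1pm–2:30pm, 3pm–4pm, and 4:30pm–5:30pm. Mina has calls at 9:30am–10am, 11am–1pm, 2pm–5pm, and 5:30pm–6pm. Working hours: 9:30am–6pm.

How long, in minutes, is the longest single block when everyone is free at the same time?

30 minutes

Sofia free within 09:30–18:00: 10:30–11:30, 12:30–13:30, 14:00–15:00, 15:30–16:00, 17:00–17:30.
Mina free within 09:30–18:00: 10:00–11:00, 13:00–14:00, 17:00–17:30.
Sofia ∩ Brynn: 10:30–11:30, 13:00–13:30, 14:00–14:30, 15:30–16:00, 17:00–17:30.
Sofia ∩ Brynn ∩ Mina: 10:30–11:00, 13:00–13:30, 17:00–17:30.
Common window lengths: 30, 30, 30 min; longest is 30.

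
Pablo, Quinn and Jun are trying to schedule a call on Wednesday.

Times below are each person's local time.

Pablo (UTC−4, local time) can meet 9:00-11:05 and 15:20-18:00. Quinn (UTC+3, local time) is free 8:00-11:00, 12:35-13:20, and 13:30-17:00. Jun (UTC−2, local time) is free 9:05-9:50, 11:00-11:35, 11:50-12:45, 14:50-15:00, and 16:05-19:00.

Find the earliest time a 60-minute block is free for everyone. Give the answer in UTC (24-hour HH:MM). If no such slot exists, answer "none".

none

Pablo → UTC: 13:00–15:05, 19:20–22:00.
Quinn → UTC: 05:00–08:00, 09:35–10:20, 10:30–14:00.
Jun → UTC: 11:05–11:50, 13:00–13:35, 13:50–14:45, 16:50–17:00, 18:05–21:00.
Pablo ∩ Quinn: 13:00–14:00.
Pablo ∩ Quinn ∩ Jun: 13:00–13:35, 13:50–14:00.
Windows ≥ 60 min: (none).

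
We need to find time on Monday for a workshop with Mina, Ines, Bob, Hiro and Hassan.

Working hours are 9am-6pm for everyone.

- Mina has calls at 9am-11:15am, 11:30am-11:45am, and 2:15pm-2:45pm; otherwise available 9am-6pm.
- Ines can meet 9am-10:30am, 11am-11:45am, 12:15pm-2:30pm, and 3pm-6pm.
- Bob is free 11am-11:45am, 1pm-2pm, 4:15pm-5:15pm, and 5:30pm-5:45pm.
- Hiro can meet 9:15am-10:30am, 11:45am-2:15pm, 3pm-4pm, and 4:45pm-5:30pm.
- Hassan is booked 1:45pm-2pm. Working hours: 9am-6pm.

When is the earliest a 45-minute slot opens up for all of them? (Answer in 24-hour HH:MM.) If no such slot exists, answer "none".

Mina free within 09:00–18:00: 11:15–11:30, 11:45–14:15, 14:45–18:00.
Hassan free within 09:00–18:00: 09:00–13:45, 14:00–18:00.
Mina ∩ Ines: 11:15–11:30, 12:15–14:15, 15:00–18:00.
Mina ∩ Ines ∩ Bob: 11:15–11:30, 13:00–14:00, 16:15–17:15, 17:30–17:45.
Mina ∩ Ines ∩ Bob ∩ Hiro: 13:00–14:00, 16:45–17:15.
Mina ∩ Ines ∩ Bob ∩ Hiro ∩ Hassan: 13:00–13:45, 16:45–17:15.
Windows ≥ 45 min: 13:00–13:45.
Earliest such window starts at 13:00.

13:00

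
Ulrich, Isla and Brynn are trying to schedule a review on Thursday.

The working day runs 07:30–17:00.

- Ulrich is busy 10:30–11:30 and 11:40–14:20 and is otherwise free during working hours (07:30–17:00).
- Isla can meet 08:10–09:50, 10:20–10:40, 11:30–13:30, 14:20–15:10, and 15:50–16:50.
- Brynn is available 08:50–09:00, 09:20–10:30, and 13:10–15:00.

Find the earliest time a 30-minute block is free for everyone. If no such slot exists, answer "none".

09:20

Ulrich free within 07:30–17:00: 07:30–10:30, 11:30–11:40, 14:20–17:00.
Ulrich ∩ Isla: 08:10–09:50, 10:20–10:30, 11:30–11:40, 14:20–15:10, 15:50–16:50.
Ulrich ∩ Isla ∩ Brynn: 08:50–09:00, 09:20–09:50, 10:20–10:30, 14:20–15:00.
Windows ≥ 30 min: 09:20–09:50, 14:20–15:00.
Earliest such window starts at 09:20.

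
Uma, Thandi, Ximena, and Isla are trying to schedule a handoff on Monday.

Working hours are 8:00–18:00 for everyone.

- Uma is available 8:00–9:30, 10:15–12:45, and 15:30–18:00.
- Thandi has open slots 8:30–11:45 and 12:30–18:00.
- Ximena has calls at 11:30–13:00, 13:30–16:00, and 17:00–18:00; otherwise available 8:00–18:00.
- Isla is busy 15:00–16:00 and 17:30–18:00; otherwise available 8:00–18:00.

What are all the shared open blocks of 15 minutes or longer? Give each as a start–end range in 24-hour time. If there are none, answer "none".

08:30–09:30, 10:15–11:30, 16:00–17:00

Ximena free within 08:00–18:00: 08:00–11:30, 13:00–13:30, 16:00–17:00.
Isla free within 08:00–18:00: 08:00–15:00, 16:00–17:30.
Uma ∩ Thandi: 08:30–09:30, 10:15–11:45, 12:30–12:45, 15:30–18:00.
Uma ∩ Thandi ∩ Ximena: 08:30–09:30, 10:15–11:30, 16:00–17:00.
Uma ∩ Thandi ∩ Ximena ∩ Isla: 08:30–09:30, 10:15–11:30, 16:00–17:00.
Windows ≥ 15 min: 08:30–09:30, 10:15–11:30, 16:00–17:00.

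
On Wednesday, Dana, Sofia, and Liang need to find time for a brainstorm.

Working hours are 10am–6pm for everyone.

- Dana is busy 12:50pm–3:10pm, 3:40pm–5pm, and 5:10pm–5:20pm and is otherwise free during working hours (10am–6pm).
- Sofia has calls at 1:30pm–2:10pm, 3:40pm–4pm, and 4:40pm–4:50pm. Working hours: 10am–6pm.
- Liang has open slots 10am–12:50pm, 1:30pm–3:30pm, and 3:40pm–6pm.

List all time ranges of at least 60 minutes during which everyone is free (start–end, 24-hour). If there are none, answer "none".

10:00–12:50

Dana free within 10:00–18:00: 10:00–12:50, 15:10–15:40, 17:00–17:10, 17:20–18:00.
Sofia free within 10:00–18:00: 10:00–13:30, 14:10–15:40, 16:00–16:40, 16:50–18:00.
Dana ∩ Sofia: 10:00–12:50, 15:10–15:40, 17:00–17:10, 17:20–18:00.
Dana ∩ Sofia ∩ Liang: 10:00–12:50, 15:10–15:30, 17:00–17:10, 17:20–18:00.
Windows ≥ 60 min: 10:00–12:50.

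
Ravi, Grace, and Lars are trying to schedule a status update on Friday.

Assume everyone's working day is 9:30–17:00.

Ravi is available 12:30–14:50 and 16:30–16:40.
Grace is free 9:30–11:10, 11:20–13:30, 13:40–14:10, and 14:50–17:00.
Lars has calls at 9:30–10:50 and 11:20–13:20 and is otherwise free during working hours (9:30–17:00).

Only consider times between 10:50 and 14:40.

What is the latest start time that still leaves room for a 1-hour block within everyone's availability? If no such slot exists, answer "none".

Lars free within 09:30–17:00: 10:50–11:20, 13:20–17:00.
Ravi ∩ Grace: 12:30–13:30, 13:40–14:10, 16:30–16:40.
Ravi ∩ Grace ∩ Lars: 13:20–13:30, 13:40–14:10, 16:30–16:40.
Restricted to 10:50–14:40: 13:20–13:30, 13:40–14:10.
Windows ≥ 60 min: (none).

none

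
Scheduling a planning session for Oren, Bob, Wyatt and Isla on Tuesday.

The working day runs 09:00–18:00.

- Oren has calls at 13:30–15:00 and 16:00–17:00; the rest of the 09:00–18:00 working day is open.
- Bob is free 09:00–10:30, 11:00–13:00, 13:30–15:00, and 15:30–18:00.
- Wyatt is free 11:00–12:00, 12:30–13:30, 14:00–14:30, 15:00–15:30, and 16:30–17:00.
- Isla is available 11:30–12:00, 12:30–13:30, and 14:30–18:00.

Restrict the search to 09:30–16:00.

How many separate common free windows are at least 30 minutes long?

2

Oren free within 09:00–18:00: 09:00–13:30, 15:00–16:00, 17:00–18:00.
Oren ∩ Bob: 09:00–10:30, 11:00–13:00, 15:30–16:00, 17:00–18:00.
Oren ∩ Bob ∩ Wyatt: 11:00–12:00, 12:30–13:00.
Oren ∩ Bob ∩ Wyatt ∩ Isla: 11:30–12:00, 12:30–13:00.
Restricted to 09:30–16:00: 11:30–12:00, 12:30–13:00.
Windows ≥ 30 min: 11:30–12:00, 12:30–13:00.
That's 2 windows.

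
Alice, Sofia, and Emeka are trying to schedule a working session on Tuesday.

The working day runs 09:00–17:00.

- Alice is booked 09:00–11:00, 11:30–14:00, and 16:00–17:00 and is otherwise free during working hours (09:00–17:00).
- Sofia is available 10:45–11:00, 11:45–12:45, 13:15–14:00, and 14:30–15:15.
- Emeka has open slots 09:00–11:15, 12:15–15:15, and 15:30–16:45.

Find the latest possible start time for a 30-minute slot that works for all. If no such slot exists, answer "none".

14:45

Alice free within 09:00–17:00: 11:00–11:30, 14:00–16:00.
Alice ∩ Sofia: 14:30–15:15.
Alice ∩ Sofia ∩ Emeka: 14:30–15:15.
Windows ≥ 30 min: 14:30–15:15.
Latest start in the last window 14:30–15:15 is 15:15 − 30 min = 14:45.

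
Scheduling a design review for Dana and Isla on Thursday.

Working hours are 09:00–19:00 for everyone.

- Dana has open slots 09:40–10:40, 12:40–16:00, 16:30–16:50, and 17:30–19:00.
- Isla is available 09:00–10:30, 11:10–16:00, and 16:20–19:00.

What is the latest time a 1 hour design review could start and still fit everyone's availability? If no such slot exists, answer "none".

Dana ∩ Isla: 09:40–10:30, 12:40–16:00, 16:30–16:50, 17:30–19:00.
Windows ≥ 60 min: 12:40–16:00, 17:30–19:00.
Latest start in the last window 17:30–19:00 is 19:00 − 60 min = 18:00.

18:00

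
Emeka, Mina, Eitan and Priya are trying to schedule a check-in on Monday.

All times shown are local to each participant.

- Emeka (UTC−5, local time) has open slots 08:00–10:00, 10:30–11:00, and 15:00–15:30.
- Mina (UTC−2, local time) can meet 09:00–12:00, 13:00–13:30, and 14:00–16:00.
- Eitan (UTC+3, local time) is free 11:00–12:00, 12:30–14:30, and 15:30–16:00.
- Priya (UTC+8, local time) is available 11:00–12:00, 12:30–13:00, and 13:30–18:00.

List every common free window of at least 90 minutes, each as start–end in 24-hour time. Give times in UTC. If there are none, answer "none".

Emeka → UTC: 13:00–15:00, 15:30–16:00, 20:00–20:30.
Mina → UTC: 11:00–14:00, 15:00–15:30, 16:00–18:00.
Eitan → UTC: 08:00–09:00, 09:30–11:30, 12:30–13:00.
Priya → UTC: 03:00–04:00, 04:30–05:00, 05:30–10:00.
Emeka ∩ Mina: 13:00–14:00.
Emeka ∩ Mina ∩ Eitan: (none).
Emeka ∩ Mina ∩ Eitan ∩ Priya: (none).
Windows ≥ 90 min: (none).

none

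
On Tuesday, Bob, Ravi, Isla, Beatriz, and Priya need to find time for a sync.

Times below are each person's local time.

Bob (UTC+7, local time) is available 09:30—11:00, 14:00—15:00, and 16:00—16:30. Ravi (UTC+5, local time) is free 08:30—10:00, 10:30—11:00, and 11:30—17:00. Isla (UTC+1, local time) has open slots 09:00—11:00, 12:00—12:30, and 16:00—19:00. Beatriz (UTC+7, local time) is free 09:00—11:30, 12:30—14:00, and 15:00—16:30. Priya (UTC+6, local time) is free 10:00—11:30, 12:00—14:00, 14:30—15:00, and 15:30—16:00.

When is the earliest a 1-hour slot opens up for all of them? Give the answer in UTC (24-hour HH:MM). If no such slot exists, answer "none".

none

Bob → UTC: 02:30–04:00, 07:00–08:00, 09:00–09:30.
Ravi → UTC: 03:30–05:00, 05:30–06:00, 06:30–12:00.
Isla → UTC: 08:00–10:00, 11:00–11:30, 15:00–18:00.
Beatriz → UTC: 02:00–04:30, 05:30–07:00, 08:00–09:30.
Priya → UTC: 04:00–05:30, 06:00–08:00, 08:30–09:00, 09:30–10:00.
Bob ∩ Ravi: 03:30–04:00, 07:00–08:00, 09:00–09:30.
Bob ∩ Ravi ∩ Isla: 09:00–09:30.
Bob ∩ Ravi ∩ Isla ∩ Beatriz: 09:00–09:30.
Bob ∩ Ravi ∩ Isla ∩ Beatriz ∩ Priya: (none).
Windows ≥ 60 min: (none).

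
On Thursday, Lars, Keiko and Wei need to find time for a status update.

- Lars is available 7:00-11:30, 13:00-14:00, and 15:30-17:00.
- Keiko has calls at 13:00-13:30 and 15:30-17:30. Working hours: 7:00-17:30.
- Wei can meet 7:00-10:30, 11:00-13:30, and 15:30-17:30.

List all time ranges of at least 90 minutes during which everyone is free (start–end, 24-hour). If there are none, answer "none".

Keiko free within 07:00–17:30: 07:00–13:00, 13:30–15:30.
Lars ∩ Keiko: 07:00–11:30, 13:30–14:00.
Lars ∩ Keiko ∩ Wei: 07:00–10:30, 11:00–11:30.
Windows ≥ 90 min: 07:00–10:30.

07:00–10:30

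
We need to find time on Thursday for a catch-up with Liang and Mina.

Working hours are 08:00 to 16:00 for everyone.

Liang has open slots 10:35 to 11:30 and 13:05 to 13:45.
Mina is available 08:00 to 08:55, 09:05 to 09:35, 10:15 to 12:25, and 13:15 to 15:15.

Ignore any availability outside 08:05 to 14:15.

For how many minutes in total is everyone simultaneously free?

Liang ∩ Mina: 10:35–11:30, 13:15–13:45.
Restricted to 08:05–14:15: 10:35–11:30, 13:15–13:45.
Total common minutes: 55 + 30 = 85.

85 minutes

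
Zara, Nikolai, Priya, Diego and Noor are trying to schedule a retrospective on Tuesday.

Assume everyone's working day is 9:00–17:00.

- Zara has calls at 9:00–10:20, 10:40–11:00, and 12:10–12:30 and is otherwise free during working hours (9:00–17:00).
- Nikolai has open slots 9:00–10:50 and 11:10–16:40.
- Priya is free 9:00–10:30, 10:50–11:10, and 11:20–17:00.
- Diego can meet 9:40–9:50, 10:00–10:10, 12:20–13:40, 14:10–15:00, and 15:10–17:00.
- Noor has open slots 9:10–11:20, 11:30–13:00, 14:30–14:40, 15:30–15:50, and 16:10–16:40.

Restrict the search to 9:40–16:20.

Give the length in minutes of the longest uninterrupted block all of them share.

Zara free within 09:00–17:00: 10:20–10:40, 11:00–12:10, 12:30–17:00.
Zara ∩ Nikolai: 10:20–10:40, 11:10–12:10, 12:30–16:40.
Zara ∩ Nikolai ∩ Priya: 10:20–10:30, 11:20–12:10, 12:30–16:40.
Zara ∩ Nikolai ∩ Priya ∩ Diego: 12:30–13:40, 14:10–15:00, 15:10–16:40.
Zara ∩ Nikolai ∩ Priya ∩ Diego ∩ Noor: 12:30–13:00, 14:30–14:40, 15:30–15:50, 16:10–16:40.
Restricted to 09:40–16:20: 12:30–13:00, 14:30–14:40, 15:30–15:50, 16:10–16:20.
Common window lengths: 30, 10, 20, 10 min; longest is 30.

30 minutes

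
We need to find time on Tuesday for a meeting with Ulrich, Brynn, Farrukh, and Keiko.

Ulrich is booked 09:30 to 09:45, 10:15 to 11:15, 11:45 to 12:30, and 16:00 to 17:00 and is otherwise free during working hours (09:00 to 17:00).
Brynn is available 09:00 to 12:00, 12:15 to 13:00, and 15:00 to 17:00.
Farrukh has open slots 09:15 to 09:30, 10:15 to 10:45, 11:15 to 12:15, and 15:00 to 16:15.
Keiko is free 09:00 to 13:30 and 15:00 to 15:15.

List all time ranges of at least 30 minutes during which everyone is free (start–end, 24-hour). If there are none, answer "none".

Ulrich free within 09:00–17:00: 09:00–09:30, 09:45–10:15, 11:15–11:45, 12:30–16:00.
Ulrich ∩ Brynn: 09:00–09:30, 09:45–10:15, 11:15–11:45, 12:30–13:00, 15:00–16:00.
Ulrich ∩ Brynn ∩ Farrukh: 09:15–09:30, 11:15–11:45, 15:00–16:00.
Ulrich ∩ Brynn ∩ Farrukh ∩ Keiko: 09:15–09:30, 11:15–11:45, 15:00–15:15.
Windows ≥ 30 min: 11:15–11:45.

11:15–11:45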